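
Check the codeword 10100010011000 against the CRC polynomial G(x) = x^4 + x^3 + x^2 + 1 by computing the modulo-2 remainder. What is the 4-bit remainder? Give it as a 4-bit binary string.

0111

Modulo-2 division of 10100010011000 by 11101:
  pos 0: 10100 XOR 11101 = 01001
  pos 1: 10010 XOR 11101 = 01111
  pos 2: 11111 XOR 11101 = 00010
  pos 5: 10001 XOR 11101 = 01100
  pos 6: 11001 XOR 11101 = 00100
  pos 8: 10000 XOR 11101 = 01101
  pos 9: 11010 XOR 11101 = 00111
Remainder = 0111 (nonzero — an error is detected).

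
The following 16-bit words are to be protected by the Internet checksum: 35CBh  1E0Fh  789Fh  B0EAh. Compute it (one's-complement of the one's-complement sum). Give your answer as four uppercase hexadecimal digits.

One's-complement addition (fold any carry out of bit 15 back into bit 0):
  0x35CB + 0x1E0F = 0x053DA
  0x53DA + 0x789F = 0x0CC79
  0xCC79 + 0xB0EA = 0x17D63 → wrap carry → 0x7D64
One's-complement sum = 0x7D64.
Checksum = ~0x7D64 & 0xFFFF = 0x829B.

829B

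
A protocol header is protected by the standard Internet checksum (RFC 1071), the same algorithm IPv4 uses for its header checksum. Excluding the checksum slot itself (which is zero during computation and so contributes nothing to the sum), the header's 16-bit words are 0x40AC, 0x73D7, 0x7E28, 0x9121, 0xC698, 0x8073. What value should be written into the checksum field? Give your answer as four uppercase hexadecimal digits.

F525

One's-complement addition (fold any carry out of bit 15 back into bit 0):
  0x40AC + 0x73D7 = 0x0B483
  0xB483 + 0x7E28 = 0x132AB → wrap carry → 0x32AC
  0x32AC + 0x9121 = 0x0C3CD
  0xC3CD + 0xC698 = 0x18A65 → wrap carry → 0x8A66
  0x8A66 + 0x8073 = 0x10AD9 → wrap carry → 0x0ADA
One's-complement sum = 0x0ADA.
Checksum = ~0x0ADA & 0xFFFF = 0xF525.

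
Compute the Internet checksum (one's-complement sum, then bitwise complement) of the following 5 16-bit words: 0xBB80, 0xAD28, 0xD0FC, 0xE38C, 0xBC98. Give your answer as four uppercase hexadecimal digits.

One's-complement addition (fold any carry out of bit 15 back into bit 0):
  0xBB80 + 0xAD28 = 0x168A8 → wrap carry → 0x68A9
  0x68A9 + 0xD0FC = 0x139A5 → wrap carry → 0x39A6
  0x39A6 + 0xE38C = 0x11D32 → wrap carry → 0x1D33
  0x1D33 + 0xBC98 = 0x0D9CB
One's-complement sum = 0xD9CB.
Checksum = ~0xD9CB & 0xFFFF = 0x2634.

2634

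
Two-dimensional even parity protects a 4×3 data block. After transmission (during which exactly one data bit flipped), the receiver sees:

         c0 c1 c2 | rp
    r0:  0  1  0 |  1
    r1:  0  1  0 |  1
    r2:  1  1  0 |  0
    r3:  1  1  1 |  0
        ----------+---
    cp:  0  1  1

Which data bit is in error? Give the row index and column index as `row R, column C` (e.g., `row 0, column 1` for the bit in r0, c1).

Recompute each row's even parity and compare to rp:
  r0: data parity 1, sent rp 1 → ok
  r1: data parity 1, sent rp 1 → ok
  r2: data parity 0, sent rp 0 → ok
  r3: data parity 1, sent rp 0 → mismatch
Recompute each column's even parity and compare to cp:
  c0: data parity 0, sent cp 0 → ok
  c1: data parity 0, sent cp 1 → mismatch
  c2: data parity 1, sent cp 1 → ok
Exactly one row (r3) and one column (c1) fail → the flipped bit is at their intersection.

row 3, column 1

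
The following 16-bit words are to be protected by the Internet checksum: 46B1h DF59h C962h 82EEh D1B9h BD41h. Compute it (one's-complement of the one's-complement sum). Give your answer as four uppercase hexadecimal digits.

FEA7

One's-complement addition (fold any carry out of bit 15 back into bit 0):
  0x46B1 + 0xDF59 = 0x1260A → wrap carry → 0x260B
  0x260B + 0xC962 = 0x0EF6D
  0xEF6D + 0x82EE = 0x1725B → wrap carry → 0x725C
  0x725C + 0xD1B9 = 0x14415 → wrap carry → 0x4416
  0x4416 + 0xBD41 = 0x10157 → wrap carry → 0x0158
One's-complement sum = 0x0158.
Checksum = ~0x0158 & 0xFFFF = 0xFEA7.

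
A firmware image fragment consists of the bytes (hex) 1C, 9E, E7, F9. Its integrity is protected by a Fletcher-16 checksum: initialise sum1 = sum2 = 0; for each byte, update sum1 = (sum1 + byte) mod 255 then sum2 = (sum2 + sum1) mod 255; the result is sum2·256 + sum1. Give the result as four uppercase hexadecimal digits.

Running sums (mod 255):
  after byte 0 (1C): sum1=28, sum2=28
  after byte 1 (9E): sum1=186, sum2=214
  after byte 2 (E7): sum1=162, sum2=121
  after byte 3 (F9): sum1=156, sum2=22
Checksum = sum2·256 + sum1 = 22·256 + 156 = 5788 = 0x169C.

169C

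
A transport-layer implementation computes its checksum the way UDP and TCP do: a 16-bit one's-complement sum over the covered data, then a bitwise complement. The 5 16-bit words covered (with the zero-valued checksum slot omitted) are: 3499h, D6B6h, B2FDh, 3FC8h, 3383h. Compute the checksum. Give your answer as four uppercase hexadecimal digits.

One's-complement addition (fold any carry out of bit 15 back into bit 0):
  0x3499 + 0xD6B6 = 0x10B4F → wrap carry → 0x0B50
  0x0B50 + 0xB2FD = 0x0BE4D
  0xBE4D + 0x3FC8 = 0x0FE15
  0xFE15 + 0x3383 = 0x13198 → wrap carry → 0x3199
One's-complement sum = 0x3199.
Checksum = ~0x3199 & 0xFFFF = 0xCE66.

CE66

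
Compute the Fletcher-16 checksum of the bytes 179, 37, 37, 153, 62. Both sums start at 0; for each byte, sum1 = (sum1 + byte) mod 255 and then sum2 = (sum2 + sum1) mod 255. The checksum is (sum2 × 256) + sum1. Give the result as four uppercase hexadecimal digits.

F7D5

Running sums (mod 255):
  after byte 0 (179): sum1=179, sum2=179
  after byte 1 (37): sum1=216, sum2=140
  after byte 2 (37): sum1=253, sum2=138
  after byte 3 (153): sum1=151, sum2=34
  after byte 4 (62): sum1=213, sum2=247
Checksum = sum2·256 + sum1 = 247·256 + 213 = 63445 = 0xF7D5.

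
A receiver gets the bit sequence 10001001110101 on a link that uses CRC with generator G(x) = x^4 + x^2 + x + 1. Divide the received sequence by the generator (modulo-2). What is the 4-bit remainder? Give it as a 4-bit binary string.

Modulo-2 division of 10001001110101 by 10111:
  pos 0: 10001 XOR 10111 = 00110
  pos 2: 11000 XOR 10111 = 01111
  pos 3: 11111 XOR 10111 = 01000
  pos 4: 10001 XOR 10111 = 00110
  pos 6: 11010 XOR 10111 = 01101
  pos 7: 11011 XOR 10111 = 01100
  pos 8: 11000 XOR 10111 = 01111
  pos 9: 11111 XOR 10111 = 01000
Remainder = 1000 (nonzero — an error is detected).

1000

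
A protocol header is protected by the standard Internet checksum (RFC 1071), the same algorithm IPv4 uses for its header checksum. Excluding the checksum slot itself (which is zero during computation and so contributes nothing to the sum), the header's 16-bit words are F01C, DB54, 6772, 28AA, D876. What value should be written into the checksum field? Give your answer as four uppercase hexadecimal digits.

One's-complement addition (fold any carry out of bit 15 back into bit 0):
  0xF01C + 0xDB54 = 0x1CB70 → wrap carry → 0xCB71
  0xCB71 + 0x6772 = 0x132E3 → wrap carry → 0x32E4
  0x32E4 + 0x28AA = 0x05B8E
  0x5B8E + 0xD876 = 0x13404 → wrap carry → 0x3405
One's-complement sum = 0x3405.
Checksum = ~0x3405 & 0xFFFF = 0xCBFA.

CBFA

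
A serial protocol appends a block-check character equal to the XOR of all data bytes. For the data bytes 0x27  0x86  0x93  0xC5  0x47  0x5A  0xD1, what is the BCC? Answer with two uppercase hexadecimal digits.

XOR the bytes together:
  start with 0x27
  0x27 ⊕ 0x86 = 0xA1
  0xA1 ⊕ 0x93 = 0x32
  0x32 ⊕ 0xC5 = 0xF7
  0xF7 ⊕ 0x47 = 0xB0
  0xB0 ⊕ 0x5A = 0xEA
  0xEA ⊕ 0xD1 = 0x3B

3B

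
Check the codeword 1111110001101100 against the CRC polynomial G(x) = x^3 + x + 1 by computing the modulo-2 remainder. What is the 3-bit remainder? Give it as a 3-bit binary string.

001

Modulo-2 division of 1111110001101100 by 1011:
  pos 0: 1111 XOR 1011 = 0100
  pos 1: 1001 XOR 1011 = 0010
  pos 3: 1010 XOR 1011 = 0001
  pos 6: 1001 XOR 1011 = 0010
  pos 8: 1010 XOR 1011 = 0001
  pos 11: 1110 XOR 1011 = 0101
  pos 12: 1010 XOR 1011 = 0001
Remainder = 001 (nonzero — an error is detected).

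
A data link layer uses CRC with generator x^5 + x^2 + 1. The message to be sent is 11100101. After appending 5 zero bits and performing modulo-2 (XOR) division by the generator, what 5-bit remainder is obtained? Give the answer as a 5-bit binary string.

01001

Append 5 zeros: 1110010100000. Divide by 100101 (XOR where the leading bit is 1):
  pos 0: 111001 XOR 100101 = 011100
  pos 1: 111000 XOR 100101 = 011101
  pos 2: 111011 XOR 100101 = 011110
  pos 3: 111100 XOR 100101 = 011001
  pos 4: 110010 XOR 100101 = 010111
  pos 5: 101110 XOR 100101 = 001011
  pos 7: 101100 XOR 100101 = 001001
Remainder (last 5 bits) = 01001. This is the CRC / FCS.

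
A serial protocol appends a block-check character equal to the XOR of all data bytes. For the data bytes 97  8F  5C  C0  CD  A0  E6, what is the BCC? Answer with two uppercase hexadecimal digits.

XOR the bytes together:
  start with 0x97
  0x97 ⊕ 0x8F = 0x18
  0x18 ⊕ 0x5C = 0x44
  0x44 ⊕ 0xC0 = 0x84
  0x84 ⊕ 0xCD = 0x49
  0x49 ⊕ 0xA0 = 0xE9
  0xE9 ⊕ 0xE6 = 0x0F

0F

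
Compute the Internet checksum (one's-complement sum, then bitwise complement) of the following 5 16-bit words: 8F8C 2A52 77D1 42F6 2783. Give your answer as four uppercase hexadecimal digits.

One's-complement addition (fold any carry out of bit 15 back into bit 0):
  0x8F8C + 0x2A52 = 0x0B9DE
  0xB9DE + 0x77D1 = 0x131AF → wrap carry → 0x31B0
  0x31B0 + 0x42F6 = 0x074A6
  0x74A6 + 0x2783 = 0x09C29
One's-complement sum = 0x9C29.
Checksum = ~0x9C29 & 0xFFFF = 0x63D6.

63D6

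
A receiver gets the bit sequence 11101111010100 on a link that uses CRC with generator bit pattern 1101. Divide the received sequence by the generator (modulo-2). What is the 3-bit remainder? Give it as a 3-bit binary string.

000

Modulo-2 division of 11101111010100 by 1101:
  pos 0: 1110 XOR 1101 = 0011
  pos 2: 1111 XOR 1101 = 0010
  pos 4: 1011 XOR 1101 = 0110
  pos 5: 1100 XOR 1101 = 0001
  pos 8: 1101 XOR 1101 = 0000
Remainder = 000 (zero — the frame passes the CRC check).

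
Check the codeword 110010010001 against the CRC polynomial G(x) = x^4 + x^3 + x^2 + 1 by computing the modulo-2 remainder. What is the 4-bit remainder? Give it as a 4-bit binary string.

1000

Modulo-2 division of 110010010001 by 11101:
  pos 0: 11001 XOR 11101 = 00100
  pos 2: 10000 XOR 11101 = 01101
  pos 3: 11011 XOR 11101 = 00110
  pos 5: 11000 XOR 11101 = 00101
  pos 7: 10101 XOR 11101 = 01000
Remainder = 1000 (nonzero — an error is detected).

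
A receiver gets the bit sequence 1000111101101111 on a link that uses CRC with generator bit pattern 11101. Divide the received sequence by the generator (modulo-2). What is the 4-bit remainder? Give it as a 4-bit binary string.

0111

Modulo-2 division of 1000111101101111 by 11101:
  pos 0: 10001 XOR 11101 = 01100
  pos 1: 11001 XOR 11101 = 00100
  pos 3: 10011 XOR 11101 = 01110
  pos 4: 11100 XOR 11101 = 00001
  pos 8: 11101 XOR 11101 = 00000
Remainder = 0111 (nonzero — an error is detected).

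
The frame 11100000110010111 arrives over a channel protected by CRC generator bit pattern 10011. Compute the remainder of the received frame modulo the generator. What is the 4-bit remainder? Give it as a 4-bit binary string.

Modulo-2 division of 11100000110010111 by 10011:
  pos 0: 11100 XOR 10011 = 01111
  pos 1: 11110 XOR 10011 = 01101
  pos 2: 11010 XOR 10011 = 01001
  pos 3: 10010 XOR 10011 = 00001
  pos 7: 11100 XOR 10011 = 01111
  pos 8: 11111 XOR 10011 = 01100
  pos 9: 11000 XOR 10011 = 01011
  pos 10: 10111 XOR 10011 = 00100
  pos 12: 10011 XOR 10011 = 00000
Remainder = 0000 (zero — the frame passes the CRC check).

0000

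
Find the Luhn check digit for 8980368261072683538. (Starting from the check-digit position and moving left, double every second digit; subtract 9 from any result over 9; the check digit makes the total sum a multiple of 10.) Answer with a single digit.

Partial digits right→left: 8 3 5 3 8 6 2 7 0 1 6 2 8 6 3 0 8 9 8
Double every second digit counting from the check-digit position (so the 1st, 3rd, 5th, ... of the partial from the right).
  doubled (with −9 where >9): 7 1 7 4 0 3 7 6 7 7 → sum 49
  kept as-is: 3 3 6 7 1 2 6 0 9 → sum 37
Total = 49 + 37 = 86.
Check digit = (10 − (86 mod 10)) mod 10 = 4.

4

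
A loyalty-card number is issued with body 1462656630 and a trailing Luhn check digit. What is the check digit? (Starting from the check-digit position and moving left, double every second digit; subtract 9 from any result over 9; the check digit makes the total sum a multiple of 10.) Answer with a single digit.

Partial digits right→left: 0 3 6 6 5 6 2 6 4 1
Double every second digit counting from the check-digit position (so the 1st, 3rd, 5th, ... of the partial from the right).
  doubled (with −9 where >9): 0 3 1 4 8 → sum 16
  kept as-is: 3 6 6 6 1 → sum 22
Total = 16 + 22 = 38.
Check digit = (10 − (38 mod 10)) mod 10 = 2.

2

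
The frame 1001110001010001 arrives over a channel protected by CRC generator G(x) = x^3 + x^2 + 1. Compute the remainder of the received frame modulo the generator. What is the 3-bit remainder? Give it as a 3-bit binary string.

Modulo-2 division of 1001110001010001 by 1101:
  pos 0: 1001 XOR 1101 = 0100
  pos 1: 1001 XOR 1101 = 0100
  pos 2: 1001 XOR 1101 = 0100
  pos 3: 1000 XOR 1101 = 0101
  pos 4: 1010 XOR 1101 = 0111
  pos 5: 1110 XOR 1101 = 0011
  pos 7: 1110 XOR 1101 = 0011
  pos 9: 1110 XOR 1101 = 0011
  pos 11: 1100 XOR 1101 = 0001
Remainder = 011 (nonzero — an error is detected).

011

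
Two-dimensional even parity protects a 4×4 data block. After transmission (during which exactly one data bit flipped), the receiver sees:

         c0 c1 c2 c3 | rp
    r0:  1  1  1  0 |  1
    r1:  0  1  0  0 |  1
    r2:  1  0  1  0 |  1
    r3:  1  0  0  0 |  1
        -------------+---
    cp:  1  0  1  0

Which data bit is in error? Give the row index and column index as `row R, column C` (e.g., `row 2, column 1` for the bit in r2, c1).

row 2, column 2

Recompute each row's even parity and compare to rp:
  r0: data parity 1, sent rp 1 → ok
  r1: data parity 1, sent rp 1 → ok
  r2: data parity 0, sent rp 1 → mismatch
  r3: data parity 1, sent rp 1 → ok
Recompute each column's even parity and compare to cp:
  c0: data parity 1, sent cp 1 → ok
  c1: data parity 0, sent cp 0 → ok
  c2: data parity 0, sent cp 1 → mismatch
  c3: data parity 0, sent cp 0 → ok
Exactly one row (r2) and one column (c2) fail → the flipped bit is at their intersection.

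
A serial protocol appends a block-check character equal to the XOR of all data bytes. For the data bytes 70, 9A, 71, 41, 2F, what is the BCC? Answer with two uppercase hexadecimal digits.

XOR the bytes together:
  start with 0x70
  0x70 ⊕ 0x9A = 0xEA
  0xEA ⊕ 0x71 = 0x9B
  0x9B ⊕ 0x41 = 0xDA
  0xDA ⊕ 0x2F = 0xF5

F5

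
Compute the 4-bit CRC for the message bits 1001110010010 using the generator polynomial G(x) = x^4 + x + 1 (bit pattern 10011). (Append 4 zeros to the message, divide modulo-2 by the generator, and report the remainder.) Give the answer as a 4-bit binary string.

Append 4 zeros: 10011100100100000. Divide by 10011 (XOR where the leading bit is 1):
  pos 0: 10011 XOR 10011 = 00000
  pos 5: 10010 XOR 10011 = 00001
  pos 9: 10100 XOR 10011 = 00111
  pos 11: 11100 XOR 10011 = 01111
  pos 12: 11110 XOR 10011 = 01101
Remainder (last 4 bits) = 1101. This is the CRC / FCS.

1101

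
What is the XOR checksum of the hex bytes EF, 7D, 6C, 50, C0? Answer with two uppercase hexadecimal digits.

6E

XOR the bytes together:
  start with 0xEF
  0xEF ⊕ 0x7D = 0x92
  0x92 ⊕ 0x6C = 0xFE
  0xFE ⊕ 0x50 = 0xAE
  0xAE ⊕ 0xC0 = 0x6E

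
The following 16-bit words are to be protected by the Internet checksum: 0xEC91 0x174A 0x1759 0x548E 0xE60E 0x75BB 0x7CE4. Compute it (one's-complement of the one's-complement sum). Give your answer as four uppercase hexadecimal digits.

B78D

One's-complement addition (fold any carry out of bit 15 back into bit 0):
  0xEC91 + 0x174A = 0x103DB → wrap carry → 0x03DC
  0x03DC + 0x1759 = 0x01B35
  0x1B35 + 0x548E = 0x06FC3
  0x6FC3 + 0xE60E = 0x155D1 → wrap carry → 0x55D2
  0x55D2 + 0x75BB = 0x0CB8D
  0xCB8D + 0x7CE4 = 0x14871 → wrap carry → 0x4872
One's-complement sum = 0x4872.
Checksum = ~0x4872 & 0xFFFF = 0xB78D.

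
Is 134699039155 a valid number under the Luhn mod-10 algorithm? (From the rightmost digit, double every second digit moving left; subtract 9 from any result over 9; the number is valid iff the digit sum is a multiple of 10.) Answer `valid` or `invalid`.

From the right, keep odd positions and double even positions (subtract 9 from any doubled value over 9):
  doubled (positions 2,4,...): 1 9 0 9 8 2 → sum 29
  kept (positions 1,3,...): 5 1 3 9 6 3 → sum 27
Total = 56.
56 mod 10 = 6, so the number is invalid.

invalid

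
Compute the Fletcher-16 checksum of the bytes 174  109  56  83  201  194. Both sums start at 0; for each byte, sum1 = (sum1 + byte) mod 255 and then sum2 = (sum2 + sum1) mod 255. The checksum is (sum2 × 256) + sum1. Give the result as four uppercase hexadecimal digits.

6C34

Running sums (mod 255):
  after byte 0 (174): sum1=174, sum2=174
  after byte 1 (109): sum1=28, sum2=202
  after byte 2 (56): sum1=84, sum2=31
  after byte 3 (83): sum1=167, sum2=198
  after byte 4 (201): sum1=113, sum2=56
  after byte 5 (194): sum1=52, sum2=108
Checksum = sum2·256 + sum1 = 108·256 + 52 = 27700 = 0x6C34.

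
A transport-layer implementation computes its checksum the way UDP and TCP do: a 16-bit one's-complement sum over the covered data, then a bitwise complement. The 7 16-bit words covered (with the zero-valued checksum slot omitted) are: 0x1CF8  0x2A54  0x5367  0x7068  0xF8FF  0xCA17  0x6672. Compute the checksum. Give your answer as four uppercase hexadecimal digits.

CB59

One's-complement addition (fold any carry out of bit 15 back into bit 0):
  0x1CF8 + 0x2A54 = 0x0474C
  0x474C + 0x5367 = 0x09AB3
  0x9AB3 + 0x7068 = 0x10B1B → wrap carry → 0x0B1C
  0x0B1C + 0xF8FF = 0x1041B → wrap carry → 0x041C
  0x041C + 0xCA17 = 0x0CE33
  0xCE33 + 0x6672 = 0x134A5 → wrap carry → 0x34A6
One's-complement sum = 0x34A6.
Checksum = ~0x34A6 & 0xFFFF = 0xCB59.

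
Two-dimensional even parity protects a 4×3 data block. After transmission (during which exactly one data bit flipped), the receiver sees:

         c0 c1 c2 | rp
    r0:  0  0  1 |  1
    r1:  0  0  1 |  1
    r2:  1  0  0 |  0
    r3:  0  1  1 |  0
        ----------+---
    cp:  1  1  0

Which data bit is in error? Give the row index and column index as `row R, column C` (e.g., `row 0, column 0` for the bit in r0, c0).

row 2, column 2

Recompute each row's even parity and compare to rp:
  r0: data parity 1, sent rp 1 → ok
  r1: data parity 1, sent rp 1 → ok
  r2: data parity 1, sent rp 0 → mismatch
  r3: data parity 0, sent rp 0 → ok
Recompute each column's even parity and compare to cp:
  c0: data parity 1, sent cp 1 → ok
  c1: data parity 1, sent cp 1 → ok
  c2: data parity 1, sent cp 0 → mismatch
Exactly one row (r2) and one column (c2) fail → the flipped bit is at their intersection.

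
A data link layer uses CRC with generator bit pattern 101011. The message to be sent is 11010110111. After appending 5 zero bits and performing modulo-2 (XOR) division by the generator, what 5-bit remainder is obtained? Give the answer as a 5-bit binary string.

Append 5 zeros: 1101011011100000. Divide by 101011 (XOR where the leading bit is 1):
  pos 0: 110101 XOR 101011 = 011110
  pos 1: 111101 XOR 101011 = 010110
  pos 2: 101100 XOR 101011 = 000111
  pos 5: 111111 XOR 101011 = 010100
  pos 6: 101000 XOR 101011 = 000011
  pos 10: 110000 XOR 101011 = 011011
Remainder (last 5 bits) = 11011. This is the CRC / FCS.

11011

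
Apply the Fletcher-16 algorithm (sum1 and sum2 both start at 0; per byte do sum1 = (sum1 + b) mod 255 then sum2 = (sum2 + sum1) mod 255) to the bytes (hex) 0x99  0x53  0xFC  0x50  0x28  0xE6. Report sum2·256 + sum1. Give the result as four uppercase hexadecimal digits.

Running sums (mod 255):
  after byte 0 (0x99): sum1=153, sum2=153
  after byte 1 (0x53): sum1=236, sum2=134
  after byte 2 (0xFC): sum1=233, sum2=112
  after byte 3 (0x50): sum1=58, sum2=170
  after byte 4 (0x28): sum1=98, sum2=13
  after byte 5 (0xE6): sum1=73, sum2=86
Checksum = sum2·256 + sum1 = 86·256 + 73 = 22089 = 0x5649.

5649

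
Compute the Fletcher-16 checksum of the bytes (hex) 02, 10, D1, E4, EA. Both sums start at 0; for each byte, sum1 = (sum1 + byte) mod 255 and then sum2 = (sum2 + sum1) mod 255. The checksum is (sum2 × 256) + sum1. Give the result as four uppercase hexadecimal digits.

Running sums (mod 255):
  after byte 0 (02): sum1=2, sum2=2
  after byte 1 (10): sum1=18, sum2=20
  after byte 2 (D1): sum1=227, sum2=247
  after byte 3 (E4): sum1=200, sum2=192
  after byte 4 (EA): sum1=179, sum2=116
Checksum = sum2·256 + sum1 = 116·256 + 179 = 29875 = 0x74B3.

74B3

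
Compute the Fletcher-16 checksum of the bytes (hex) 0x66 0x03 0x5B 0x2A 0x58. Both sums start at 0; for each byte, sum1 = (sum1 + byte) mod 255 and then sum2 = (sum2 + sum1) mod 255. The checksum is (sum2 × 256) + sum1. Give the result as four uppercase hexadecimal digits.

Running sums (mod 255):
  after byte 0 (0x66): sum1=102, sum2=102
  after byte 1 (0x03): sum1=105, sum2=207
  after byte 2 (0x5B): sum1=196, sum2=148
  after byte 3 (0x2A): sum1=238, sum2=131
  after byte 4 (0x58): sum1=71, sum2=202
Checksum = sum2·256 + sum1 = 202·256 + 71 = 51783 = 0xCA47.

CA47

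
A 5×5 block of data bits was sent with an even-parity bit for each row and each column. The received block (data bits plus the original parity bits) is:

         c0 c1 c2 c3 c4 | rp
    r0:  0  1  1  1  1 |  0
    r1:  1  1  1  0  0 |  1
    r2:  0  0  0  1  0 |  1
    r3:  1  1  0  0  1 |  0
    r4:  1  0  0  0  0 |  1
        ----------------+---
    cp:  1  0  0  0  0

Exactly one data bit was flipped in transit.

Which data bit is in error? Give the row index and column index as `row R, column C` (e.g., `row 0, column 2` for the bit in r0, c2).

row 3, column 1

Recompute each row's even parity and compare to rp:
  r0: data parity 0, sent rp 0 → ok
  r1: data parity 1, sent rp 1 → ok
  r2: data parity 1, sent rp 1 → ok
  r3: data parity 1, sent rp 0 → mismatch
  r4: data parity 1, sent rp 1 → ok
Recompute each column's even parity and compare to cp:
  c0: data parity 1, sent cp 1 → ok
  c1: data parity 1, sent cp 0 → mismatch
  c2: data parity 0, sent cp 0 → ok
  c3: data parity 0, sent cp 0 → ok
  c4: data parity 0, sent cp 0 → ok
Exactly one row (r3) and one column (c1) fail → the flipped bit is at their intersection.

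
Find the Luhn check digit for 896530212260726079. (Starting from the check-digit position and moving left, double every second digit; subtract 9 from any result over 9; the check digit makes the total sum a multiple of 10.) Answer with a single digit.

4

Partial digits right→left: 9 7 0 6 2 7 0 6 2 2 1 2 0 3 5 6 9 8
Double every second digit counting from the check-digit position (so the 1st, 3rd, 5th, ... of the partial from the right).
  doubled (with −9 where >9): 9 0 4 0 4 2 0 1 9 → sum 29
  kept as-is: 7 6 7 6 2 2 3 6 8 → sum 47
Total = 29 + 47 = 76.
Check digit = (10 − (76 mod 10)) mod 10 = 4.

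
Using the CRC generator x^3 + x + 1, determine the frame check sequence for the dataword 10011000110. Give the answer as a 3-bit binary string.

Append 3 zeros: 10011000110000. Divide by 1011 (XOR where the leading bit is 1):
  pos 0: 1001 XOR 1011 = 0010
  pos 2: 1010 XOR 1011 = 0001
  pos 5: 1001 XOR 1011 = 0010
  pos 7: 1010 XOR 1011 = 0001
  pos 10: 1000 XOR 1011 = 0011
Remainder (last 3 bits) = 011. This is the CRC / FCS.

011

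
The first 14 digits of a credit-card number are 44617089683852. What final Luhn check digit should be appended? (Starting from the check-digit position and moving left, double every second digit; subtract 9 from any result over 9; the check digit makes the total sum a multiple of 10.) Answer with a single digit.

Partial digits right→left: 2 5 8 3 8 6 9 8 0 7 1 6 4 4
Double every second digit counting from the check-digit position (so the 1st, 3rd, 5th, ... of the partial from the right).
  doubled (with −9 where >9): 4 7 7 9 0 2 8 → sum 37
  kept as-is: 5 3 6 8 7 6 4 → sum 39
Total = 37 + 39 = 76.
Check digit = (10 − (76 mod 10)) mod 10 = 4.

4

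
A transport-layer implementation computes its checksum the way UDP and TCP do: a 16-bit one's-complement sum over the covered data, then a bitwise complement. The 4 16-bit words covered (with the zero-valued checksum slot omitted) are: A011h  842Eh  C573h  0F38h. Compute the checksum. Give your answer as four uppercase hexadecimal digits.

0714

One's-complement addition (fold any carry out of bit 15 back into bit 0):
  0xA011 + 0x842E = 0x1243F → wrap carry → 0x2440
  0x2440 + 0xC573 = 0x0E9B3
  0xE9B3 + 0x0F38 = 0x0F8EB
One's-complement sum = 0xF8EB.
Checksum = ~0xF8EB & 0xFFFF = 0x0714.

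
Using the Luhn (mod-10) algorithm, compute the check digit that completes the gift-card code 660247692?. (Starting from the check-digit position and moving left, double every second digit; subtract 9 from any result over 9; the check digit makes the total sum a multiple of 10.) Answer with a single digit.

Partial digits right→left: 2 9 6 7 4 2 0 6 6
Double every second digit counting from the check-digit position (so the 1st, 3rd, 5th, ... of the partial from the right).
  doubled (with −9 where >9): 4 3 8 0 3 → sum 18
  kept as-is: 9 7 2 6 → sum 24
Total = 18 + 24 = 42.
Check digit = (10 − (42 mod 10)) mod 10 = 8.

8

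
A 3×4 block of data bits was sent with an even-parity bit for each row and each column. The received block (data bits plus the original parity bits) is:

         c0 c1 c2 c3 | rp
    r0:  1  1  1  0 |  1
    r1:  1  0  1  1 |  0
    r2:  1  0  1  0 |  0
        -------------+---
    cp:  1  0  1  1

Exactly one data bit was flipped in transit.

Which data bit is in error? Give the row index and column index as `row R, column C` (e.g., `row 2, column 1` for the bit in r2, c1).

Recompute each row's even parity and compare to rp:
  r0: data parity 1, sent rp 1 → ok
  r1: data parity 1, sent rp 0 → mismatch
  r2: data parity 0, sent rp 0 → ok
Recompute each column's even parity and compare to cp:
  c0: data parity 1, sent cp 1 → ok
  c1: data parity 1, sent cp 0 → mismatch
  c2: data parity 1, sent cp 1 → ok
  c3: data parity 1, sent cp 1 → ok
Exactly one row (r1) and one column (c1) fail → the flipped bit is at their intersection.

row 1, column 1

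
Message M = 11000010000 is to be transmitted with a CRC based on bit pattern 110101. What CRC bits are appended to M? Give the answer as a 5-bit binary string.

00010

Append 5 zeros: 1100001000000000. Divide by 110101 (XOR where the leading bit is 1):
  pos 0: 110000 XOR 110101 = 000101
  pos 3: 101100 XOR 110101 = 011001
  pos 4: 110010 XOR 110101 = 000111
  pos 7: 111000 XOR 110101 = 001101
  pos 9: 110100 XOR 110101 = 000001
Remainder (last 5 bits) = 00010. This is the CRC / FCS.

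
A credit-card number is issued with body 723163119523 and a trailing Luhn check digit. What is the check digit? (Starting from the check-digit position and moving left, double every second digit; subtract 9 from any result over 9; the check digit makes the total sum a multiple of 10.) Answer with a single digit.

Partial digits right→left: 3 2 5 9 1 1 3 6 1 3 2 7
Double every second digit counting from the check-digit position (so the 1st, 3rd, 5th, ... of the partial from the right).
  doubled (with −9 where >9): 6 1 2 6 2 4 → sum 21
  kept as-is: 2 9 1 6 3 7 → sum 28
Total = 21 + 28 = 49.
Check digit = (10 − (49 mod 10)) mod 10 = 1.

1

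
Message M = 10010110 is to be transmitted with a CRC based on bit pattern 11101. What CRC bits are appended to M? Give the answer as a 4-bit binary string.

Append 4 zeros: 100101100000. Divide by 11101 (XOR where the leading bit is 1):
  pos 0: 10010 XOR 11101 = 01111
  pos 1: 11111 XOR 11101 = 00010
  pos 4: 10100 XOR 11101 = 01001
  pos 5: 10010 XOR 11101 = 01111
  pos 6: 11110 XOR 11101 = 00011
Remainder (last 4 bits) = 0110. This is the CRC / FCS.

0110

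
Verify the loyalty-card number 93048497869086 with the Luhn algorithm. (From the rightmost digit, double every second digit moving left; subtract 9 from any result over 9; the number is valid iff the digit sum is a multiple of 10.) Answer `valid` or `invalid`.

invalid

From the right, keep odd positions and double even positions (subtract 9 from any doubled value over 9):
  doubled (positions 2,4,...): 7 9 7 9 7 0 9 → sum 48
  kept (positions 1,3,...): 6 0 6 7 4 4 3 → sum 30
Total = 78.
78 mod 10 = 8, so the number is invalid.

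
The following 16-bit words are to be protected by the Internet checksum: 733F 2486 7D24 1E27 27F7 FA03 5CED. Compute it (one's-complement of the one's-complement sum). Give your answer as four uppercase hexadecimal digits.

One's-complement addition (fold any carry out of bit 15 back into bit 0):
  0x733F + 0x2486 = 0x097C5
  0x97C5 + 0x7D24 = 0x114E9 → wrap carry → 0x14EA
  0x14EA + 0x1E27 = 0x03311
  0x3311 + 0x27F7 = 0x05B08
  0x5B08 + 0xFA03 = 0x1550B → wrap carry → 0x550C
  0x550C + 0x5CED = 0x0B1F9
One's-complement sum = 0xB1F9.
Checksum = ~0xB1F9 & 0xFFFF = 0x4E06.

4E06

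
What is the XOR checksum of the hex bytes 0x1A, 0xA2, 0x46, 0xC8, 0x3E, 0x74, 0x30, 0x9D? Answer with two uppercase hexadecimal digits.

D1

XOR the bytes together:
  start with 0x1A
  0x1A ⊕ 0xA2 = 0xB8
  0xB8 ⊕ 0x46 = 0xFE
  0xFE ⊕ 0xC8 = 0x36
  0x36 ⊕ 0x3E = 0x08
  0x08 ⊕ 0x74 = 0x7C
  0x7C ⊕ 0x30 = 0x4C
  0x4C ⊕ 0x9D = 0xD1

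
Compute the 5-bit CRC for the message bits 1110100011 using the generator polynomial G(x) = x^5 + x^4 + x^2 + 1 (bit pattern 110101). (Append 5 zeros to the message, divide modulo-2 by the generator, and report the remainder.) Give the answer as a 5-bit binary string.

00110

Append 5 zeros: 111010001100000. Divide by 110101 (XOR where the leading bit is 1):
  pos 0: 111010 XOR 110101 = 001111
  pos 2: 111100 XOR 110101 = 001001
  pos 4: 100111 XOR 110101 = 010010
  pos 5: 100100 XOR 110101 = 010001
  pos 6: 100010 XOR 110101 = 010111
  pos 7: 101110 XOR 110101 = 011011
  pos 8: 110110 XOR 110101 = 000011
Remainder (last 5 bits) = 00110. This is the CRC / FCS.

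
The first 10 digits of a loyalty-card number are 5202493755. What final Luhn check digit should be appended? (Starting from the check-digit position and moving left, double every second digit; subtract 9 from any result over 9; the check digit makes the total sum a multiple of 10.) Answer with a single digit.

Partial digits right→left: 5 5 7 3 9 4 2 0 2 5
Double every second digit counting from the check-digit position (so the 1st, 3rd, 5th, ... of the partial from the right).
  doubled (with −9 where >9): 1 5 9 4 4 → sum 23
  kept as-is: 5 3 4 0 5 → sum 17
Total = 23 + 17 = 40.
Check digit = (10 − (40 mod 10)) mod 10 = 0.

0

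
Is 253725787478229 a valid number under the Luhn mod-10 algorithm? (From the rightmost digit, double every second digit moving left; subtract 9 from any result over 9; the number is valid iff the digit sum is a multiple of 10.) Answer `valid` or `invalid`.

invalid

From the right, keep odd positions and double even positions (subtract 9 from any doubled value over 9):
  doubled (positions 2,4,...): 4 7 8 7 1 5 1 → sum 33
  kept (positions 1,3,...): 9 2 7 7 7 2 3 2 → sum 39
Total = 72.
72 mod 10 = 2, so the number is invalid.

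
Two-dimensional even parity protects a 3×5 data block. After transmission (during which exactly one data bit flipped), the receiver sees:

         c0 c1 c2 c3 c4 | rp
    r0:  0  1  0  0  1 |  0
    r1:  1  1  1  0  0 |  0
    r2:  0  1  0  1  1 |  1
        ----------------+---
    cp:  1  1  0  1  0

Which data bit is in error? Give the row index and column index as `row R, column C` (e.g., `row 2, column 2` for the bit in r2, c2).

row 1, column 2

Recompute each row's even parity and compare to rp:
  r0: data parity 0, sent rp 0 → ok
  r1: data parity 1, sent rp 0 → mismatch
  r2: data parity 1, sent rp 1 → ok
Recompute each column's even parity and compare to cp:
  c0: data parity 1, sent cp 1 → ok
  c1: data parity 1, sent cp 1 → ok
  c2: data parity 1, sent cp 0 → mismatch
  c3: data parity 1, sent cp 1 → ok
  c4: data parity 0, sent cp 0 → ok
Exactly one row (r1) and one column (c2) fail → the flipped bit is at their intersection.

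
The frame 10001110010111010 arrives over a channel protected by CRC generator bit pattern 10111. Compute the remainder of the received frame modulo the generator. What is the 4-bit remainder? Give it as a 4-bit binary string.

0111

Modulo-2 division of 10001110010111010 by 10111:
  pos 0: 10001 XOR 10111 = 00110
  pos 2: 11011 XOR 10111 = 01100
  pos 3: 11000 XOR 10111 = 01111
  pos 4: 11110 XOR 10111 = 01001
  pos 5: 10011 XOR 10111 = 00100
  pos 7: 10001 XOR 10111 = 00110
  pos 9: 11011 XOR 10111 = 01100
  pos 10: 11000 XOR 10111 = 01111
  pos 11: 11111 XOR 10111 = 01000
  pos 12: 10000 XOR 10111 = 00111
Remainder = 0111 (nonzero — an error is detected).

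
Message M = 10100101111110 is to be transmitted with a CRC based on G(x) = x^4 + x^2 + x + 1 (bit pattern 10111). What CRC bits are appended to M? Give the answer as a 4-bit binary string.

1110

Append 4 zeros: 101001011111100000. Divide by 10111 (XOR where the leading bit is 1):
  pos 0: 10100 XOR 10111 = 00011
  pos 3: 11101 XOR 10111 = 01010
  pos 4: 10101 XOR 10111 = 00010
  pos 7: 10111 XOR 10111 = 00000
  pos 12: 10000 XOR 10111 = 00111
Remainder (last 4 bits) = 1110. This is the CRC / FCS.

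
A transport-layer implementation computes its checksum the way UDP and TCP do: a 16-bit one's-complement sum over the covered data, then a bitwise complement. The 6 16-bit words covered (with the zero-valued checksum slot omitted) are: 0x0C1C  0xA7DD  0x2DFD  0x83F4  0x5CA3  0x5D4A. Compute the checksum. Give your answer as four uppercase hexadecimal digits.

One's-complement addition (fold any carry out of bit 15 back into bit 0):
  0x0C1C + 0xA7DD = 0x0B3F9
  0xB3F9 + 0x2DFD = 0x0E1F6
  0xE1F6 + 0x83F4 = 0x165EA → wrap carry → 0x65EB
  0x65EB + 0x5CA3 = 0x0C28E
  0xC28E + 0x5D4A = 0x11FD8 → wrap carry → 0x1FD9
One's-complement sum = 0x1FD9.
Checksum = ~0x1FD9 & 0xFFFF = 0xE026.

E026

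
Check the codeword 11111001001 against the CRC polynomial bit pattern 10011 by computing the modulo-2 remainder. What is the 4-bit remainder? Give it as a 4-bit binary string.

Modulo-2 division of 11111001001 by 10011:
  pos 0: 11111 XOR 10011 = 01100
  pos 1: 11000 XOR 10011 = 01011
  pos 2: 10110 XOR 10011 = 00101
  pos 4: 10110 XOR 10011 = 00101
  pos 6: 10101 XOR 10011 = 00110
Remainder = 0110 (nonzero — an error is detected).

0110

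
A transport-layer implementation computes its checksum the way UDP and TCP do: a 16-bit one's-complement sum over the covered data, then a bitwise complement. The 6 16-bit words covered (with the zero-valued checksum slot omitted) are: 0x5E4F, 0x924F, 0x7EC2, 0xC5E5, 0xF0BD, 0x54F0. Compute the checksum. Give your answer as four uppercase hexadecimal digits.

850A

One's-complement addition (fold any carry out of bit 15 back into bit 0):
  0x5E4F + 0x924F = 0x0F09E
  0xF09E + 0x7EC2 = 0x16F60 → wrap carry → 0x6F61
  0x6F61 + 0xC5E5 = 0x13546 → wrap carry → 0x3547
  0x3547 + 0xF0BD = 0x12604 → wrap carry → 0x2605
  0x2605 + 0x54F0 = 0x07AF5
One's-complement sum = 0x7AF5.
Checksum = ~0x7AF5 & 0xFFFF = 0x850A.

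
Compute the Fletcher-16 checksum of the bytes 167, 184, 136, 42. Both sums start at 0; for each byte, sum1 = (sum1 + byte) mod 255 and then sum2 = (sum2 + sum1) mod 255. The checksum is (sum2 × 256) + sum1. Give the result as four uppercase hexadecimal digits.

Running sums (mod 255):
  after byte 0 (167): sum1=167, sum2=167
  after byte 1 (184): sum1=96, sum2=8
  after byte 2 (136): sum1=232, sum2=240
  after byte 3 (42): sum1=19, sum2=4
Checksum = sum2·256 + sum1 = 4·256 + 19 = 1043 = 0x0413.

0413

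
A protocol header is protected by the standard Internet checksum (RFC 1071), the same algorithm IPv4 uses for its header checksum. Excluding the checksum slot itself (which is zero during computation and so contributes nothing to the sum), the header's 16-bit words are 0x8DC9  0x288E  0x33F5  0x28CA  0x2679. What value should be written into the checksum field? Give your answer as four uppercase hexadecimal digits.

One's-complement addition (fold any carry out of bit 15 back into bit 0):
  0x8DC9 + 0x288E = 0x0B657
  0xB657 + 0x33F5 = 0x0EA4C
  0xEA4C + 0x28CA = 0x11316 → wrap carry → 0x1317
  0x1317 + 0x2679 = 0x03990
One's-complement sum = 0x3990.
Checksum = ~0x3990 & 0xFFFF = 0xC66F.

C66F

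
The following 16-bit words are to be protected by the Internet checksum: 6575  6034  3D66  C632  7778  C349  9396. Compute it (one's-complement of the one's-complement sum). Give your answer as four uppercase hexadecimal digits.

One's-complement addition (fold any carry out of bit 15 back into bit 0):
  0x6575 + 0x6034 = 0x0C5A9
  0xC5A9 + 0x3D66 = 0x1030F → wrap carry → 0x0310
  0x0310 + 0xC632 = 0x0C942
  0xC942 + 0x7778 = 0x140BA → wrap carry → 0x40BB
  0x40BB + 0xC349 = 0x10404 → wrap carry → 0x0405
  0x0405 + 0x9396 = 0x0979B
One's-complement sum = 0x979B.
Checksum = ~0x979B & 0xFFFF = 0x6864.

6864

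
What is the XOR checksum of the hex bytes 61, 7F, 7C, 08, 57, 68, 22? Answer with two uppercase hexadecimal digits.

XOR the bytes together:
  start with 0x61
  0x61 ⊕ 0x7F = 0x1E
  0x1E ⊕ 0x7C = 0x62
  0x62 ⊕ 0x08 = 0x6A
  0x6A ⊕ 0x57 = 0x3D
  0x3D ⊕ 0x68 = 0x55
  0x55 ⊕ 0x22 = 0x77

77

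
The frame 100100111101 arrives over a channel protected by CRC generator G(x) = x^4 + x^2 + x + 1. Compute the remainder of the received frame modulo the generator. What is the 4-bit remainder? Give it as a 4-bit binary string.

Modulo-2 division of 100100111101 by 10111:
  pos 0: 10010 XOR 10111 = 00101
  pos 2: 10101 XOR 10111 = 00010
  pos 5: 10111 XOR 10111 = 00000
Remainder = 0001 (nonzero — an error is detected).

0001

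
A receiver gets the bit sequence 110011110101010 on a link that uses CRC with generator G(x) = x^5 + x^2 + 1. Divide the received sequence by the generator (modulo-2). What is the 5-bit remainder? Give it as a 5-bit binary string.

11100

Modulo-2 division of 110011110101010 by 100101:
  pos 0: 110011 XOR 100101 = 010110
  pos 1: 101101 XOR 100101 = 001000
  pos 3: 100010 XOR 100101 = 000111
  pos 6: 111101 XOR 100101 = 011000
  pos 7: 110000 XOR 100101 = 010101
  pos 8: 101011 XOR 100101 = 001110
Remainder = 11100 (nonzero — an error is detected).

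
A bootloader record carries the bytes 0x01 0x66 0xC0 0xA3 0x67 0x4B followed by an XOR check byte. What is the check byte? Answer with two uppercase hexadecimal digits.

28

XOR the bytes together:
  start with 0x01
  0x01 ⊕ 0x66 = 0x67
  0x67 ⊕ 0xC0 = 0xA7
  0xA7 ⊕ 0xA3 = 0x04
  0x04 ⊕ 0x67 = 0x63
  0x63 ⊕ 0x4B = 0x28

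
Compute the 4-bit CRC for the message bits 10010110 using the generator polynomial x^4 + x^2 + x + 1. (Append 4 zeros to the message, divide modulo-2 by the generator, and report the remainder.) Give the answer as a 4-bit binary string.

0000

Append 4 zeros: 100101100000. Divide by 10111 (XOR where the leading bit is 1):
  pos 0: 10010 XOR 10111 = 00101
  pos 2: 10111 XOR 10111 = 00000
Remainder (last 4 bits) = 0000. This is the CRC / FCS.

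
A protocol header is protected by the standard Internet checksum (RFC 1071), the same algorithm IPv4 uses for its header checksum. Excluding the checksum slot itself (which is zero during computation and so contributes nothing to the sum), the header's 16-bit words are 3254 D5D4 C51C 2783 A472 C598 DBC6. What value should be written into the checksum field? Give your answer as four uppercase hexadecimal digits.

One's-complement addition (fold any carry out of bit 15 back into bit 0):
  0x3254 + 0xD5D4 = 0x10828 → wrap carry → 0x0829
  0x0829 + 0xC51C = 0x0CD45
  0xCD45 + 0x2783 = 0x0F4C8
  0xF4C8 + 0xA472 = 0x1993A → wrap carry → 0x993B
  0x993B + 0xC598 = 0x15ED3 → wrap carry → 0x5ED4
  0x5ED4 + 0xDBC6 = 0x13A9A → wrap carry → 0x3A9B
One's-complement sum = 0x3A9B.
Checksum = ~0x3A9B & 0xFFFF = 0xC564.

C564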